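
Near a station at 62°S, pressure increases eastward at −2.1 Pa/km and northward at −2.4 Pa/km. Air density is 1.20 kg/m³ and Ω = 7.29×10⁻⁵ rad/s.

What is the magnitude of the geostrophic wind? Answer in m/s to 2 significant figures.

Coriolis parameter at 62°S:
f = 2Ω sin φ = 2 × 7.29×10⁻⁵ × sin 62° = 1.29×10⁻⁴ s⁻¹
In the Southern Hemisphere f is negative: f = −1.29×10⁻⁴ s⁻¹.
Component geostrophic relations (x east, y north):
u_g = −(1/(fρ)) ∂P/∂y,  v_g = (1/(fρ)) ∂P/∂x
u_g = −(−2.4×10⁻³)/(−1.29×10⁻⁴ × 1.20) = −15.5 m/s;  v_g = (−2.1×10⁻³)/(−1.29×10⁻⁴ × 1.20) = 13.6 m/s
|V_g| = √(u_g² + v_g²) = 20.6 m/s

21 m/s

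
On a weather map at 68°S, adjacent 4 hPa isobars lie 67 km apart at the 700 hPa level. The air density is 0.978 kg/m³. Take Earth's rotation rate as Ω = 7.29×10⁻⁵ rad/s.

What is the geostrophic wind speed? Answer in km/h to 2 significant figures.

Coriolis parameter at 68°S:
f = 2Ω sin φ = 2 × 7.29×10⁻⁵ × sin 68° = 1.35×10⁻⁴ s⁻¹
Pressure gradient: |∂P/∂n| = 400 Pa / 67000 m = 5.97×10⁻³ Pa/m
Geostrophic balance (pressure-gradient force = Coriolis force):
V_g = (1/(fρ)) |∂P/∂n| = 5.97×10⁻³ / (1.35×10⁻⁴ × 0.978) = 45.2 m/s
Converting: 45.2 m/s × 3.6 = 160 km/h

160 km/h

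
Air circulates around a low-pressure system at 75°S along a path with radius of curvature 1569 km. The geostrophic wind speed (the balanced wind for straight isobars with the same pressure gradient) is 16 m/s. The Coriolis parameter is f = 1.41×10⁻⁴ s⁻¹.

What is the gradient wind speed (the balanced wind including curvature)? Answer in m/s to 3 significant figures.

15.0 m/s

Around a low, centrifugal force acts outward with Coriolis, so pressure-gradient force balances both:
(1/ρ)|∂P/∂n| = fV + V²/R  →  V² + fR·V − fR·V_g = 0
With fR = 1.41×10⁻⁴ × 1569×10³ m = 221 m/s:
V = [−fR + √((fR)² + 4 fR V_g)]/2 = [−221 + √(221² + 4×221×16)]/2 = 15 m/s
Subgeostrophic (V < V_g = 16 m/s), as expected around a low.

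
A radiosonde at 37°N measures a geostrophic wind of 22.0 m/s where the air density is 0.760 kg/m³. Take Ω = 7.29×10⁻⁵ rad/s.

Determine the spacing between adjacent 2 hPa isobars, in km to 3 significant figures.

Coriolis parameter at 37°N:
f = 2Ω sin φ = 2 × 7.29×10⁻⁵ × sin 37° = 8.77×10⁻⁵ s⁻¹
Geostrophic balance rearranged: |∂P/∂n| = f ρ V_g
|∂P/∂n| = 8.77×10⁻⁵ × 0.760 × 22.0 = 1.47×10⁻³ Pa/m
Isobar spacing: Δn = ΔP/|∂P/∂n| = 200 Pa / 1.47×10⁻³ Pa/m = 136324 m ≈ 136 km

136 km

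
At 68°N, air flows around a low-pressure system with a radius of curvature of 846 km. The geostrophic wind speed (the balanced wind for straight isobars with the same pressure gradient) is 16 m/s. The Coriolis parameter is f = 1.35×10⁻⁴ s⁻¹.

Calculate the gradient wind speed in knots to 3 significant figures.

27.7 knots

Around a low, centrifugal force acts outward with Coriolis, so pressure-gradient force balances both:
(1/ρ)|∂P/∂n| = fV + V²/R  →  V² + fR·V − fR·V_g = 0
With fR = 1.35×10⁻⁴ × 846×10³ m = 114 m/s:
V = [−fR + √((fR)² + 4 fR V_g)]/2 = [−114 + √(114² + 4×114×16)]/2 = 14.2 m/s
Subgeostrophic (V < V_g = 16 m/s), as expected around a low.
Converting: 14.2 m/s × 1.944 = 27.7 knots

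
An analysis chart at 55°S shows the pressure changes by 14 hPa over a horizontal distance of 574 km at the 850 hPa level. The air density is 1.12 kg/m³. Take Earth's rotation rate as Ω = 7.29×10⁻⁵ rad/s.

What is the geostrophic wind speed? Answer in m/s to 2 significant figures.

18 m/s

Coriolis parameter at 55°S:
f = 2Ω sin φ = 2 × 7.29×10⁻⁵ × sin 55° = 1.19×10⁻⁴ s⁻¹
Pressure gradient: |∂P/∂n| = 1400 Pa / 574000 m = 2.44×10⁻³ Pa/m
Geostrophic balance (pressure-gradient force = Coriolis force):
V_g = (1/(fρ)) |∂P/∂n| = 2.44×10⁻³ / (1.19×10⁻⁴ × 1.12) = 18.2 m/s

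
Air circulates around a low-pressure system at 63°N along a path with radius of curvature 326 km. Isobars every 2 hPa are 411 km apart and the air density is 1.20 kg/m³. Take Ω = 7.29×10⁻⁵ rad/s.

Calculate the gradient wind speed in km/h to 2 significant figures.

Coriolis parameter at 63°N:
f = 2Ω sin φ = 2 × 7.29×10⁻⁵ × sin 63° = 1.30×10⁻⁴ s⁻¹
Pressure gradient: |∂P/∂n| = 200 Pa / 411000 m = 4.87×10⁻⁴ Pa/m
Geostrophic speed: V_g = |∂P/∂n|/(fρ) = 4.87×10⁻⁴/(1.30×10⁻⁴ × 1.20) = 3.12 m/s
Around a low, centrifugal force acts outward with Coriolis, so pressure-gradient force balances both:
(1/ρ)|∂P/∂n| = fV + V²/R  →  V² + fR·V − fR·V_g = 0
With fR = 1.30×10⁻⁴ × 326×10³ m = 42.4 m/s:
V = [−fR + √((fR)² + 4 fR V_g)]/2 = [−42.4 + √(42.4² + 4×42.4×3.12)]/2 = 2.92 m/s
Subgeostrophic (V < V_g = 3.12 m/s), as expected around a low.
Converting: 2.92 m/s × 3.6 = 11 km/h

11 km/h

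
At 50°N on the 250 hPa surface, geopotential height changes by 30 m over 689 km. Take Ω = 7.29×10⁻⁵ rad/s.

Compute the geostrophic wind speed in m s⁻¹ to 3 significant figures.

3.82 m s⁻¹

Coriolis parameter at 50°N:
f = 2Ω sin φ = 2 × 7.29×10⁻⁵ × sin 50° = 1.12×10⁻⁴ s⁻¹
Height gradient: |∂Z/∂n| = 30 m / 689000 m = 4.35×10⁻⁵
On a pressure surface, geostrophic balance gives V_g = (g/f)|∂Z/∂n|:
V_g = 9.81 × 4.35×10⁻⁵ / 1.12×10⁻⁴ = 3.82 m/s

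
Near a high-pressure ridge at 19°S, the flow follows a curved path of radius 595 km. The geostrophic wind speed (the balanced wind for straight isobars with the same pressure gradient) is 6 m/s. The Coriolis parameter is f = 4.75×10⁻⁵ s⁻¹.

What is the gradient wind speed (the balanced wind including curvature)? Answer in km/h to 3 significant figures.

Around a high, pressure-gradient force acts outward with centrifugal, so Coriolis balances both:
fV = (1/ρ)|∂P/∂n| + V²/R  →  V² − fR·V + fR·V_g = 0
With fR = 4.75×10⁻⁵ × 595×10³ m = 28.3 m/s:
V = [fR − √((fR)² − 4 fR V_g)]/2 = [28.3 − √(28.3² − 4×28.3×6)]/2 = 8.64 m/s
Supergeostrophic (V > V_g = 6 m/s), as expected around a high.
Converting: 8.64 m/s × 3.6 = 31.1 km/h

31.1 km/h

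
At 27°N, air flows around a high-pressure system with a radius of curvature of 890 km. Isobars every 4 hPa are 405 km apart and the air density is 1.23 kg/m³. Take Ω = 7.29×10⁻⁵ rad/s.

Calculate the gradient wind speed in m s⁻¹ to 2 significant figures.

Coriolis parameter at 27°N:
f = 2Ω sin φ = 2 × 7.29×10⁻⁵ × sin 27° = 6.62×10⁻⁵ s⁻¹
Pressure gradient: |∂P/∂n| = 400 Pa / 405000 m = 9.88×10⁻⁴ Pa/m
Geostrophic speed: V_g = |∂P/∂n|/(fρ) = 9.88×10⁻⁴/(6.62×10⁻⁵ × 1.23) = 12.1 m/s
Around a high, pressure-gradient force acts outward with centrifugal, so Coriolis balances both:
fV = (1/ρ)|∂P/∂n| + V²/R  →  V² − fR·V + fR·V_g = 0
With fR = 6.62×10⁻⁵ × 890×10³ m = 58.9 m/s:
V = [fR − √((fR)² − 4 fR V_g)]/2 = [58.9 − √(58.9² − 4×58.9×12.1)]/2 = 17.1 m/s
Supergeostrophic (V > V_g = 12.1 m/s), as expected around a high.

17 m s⁻¹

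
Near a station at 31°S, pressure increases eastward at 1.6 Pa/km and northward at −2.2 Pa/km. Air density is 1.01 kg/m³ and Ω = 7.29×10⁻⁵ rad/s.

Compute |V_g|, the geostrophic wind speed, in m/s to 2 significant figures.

Coriolis parameter at 31°S:
f = 2Ω sin φ = 2 × 7.29×10⁻⁵ × sin 31° = 7.51×10⁻⁵ s⁻¹
In the Southern Hemisphere f is negative: f = −7.51×10⁻⁵ s⁻¹.
Component geostrophic relations (x east, y north):
u_g = −(1/(fρ)) ∂P/∂y,  v_g = (1/(fρ)) ∂P/∂x
u_g = −(−2.2×10⁻³)/(−7.51×10⁻⁵ × 1.01) = −29.0 m/s;  v_g = (1.6×10⁻³)/(−7.51×10⁻⁵ × 1.01) = −21.1 m/s
|V_g| = √(u_g² + v_g²) = 35.9 m/s

36 m/s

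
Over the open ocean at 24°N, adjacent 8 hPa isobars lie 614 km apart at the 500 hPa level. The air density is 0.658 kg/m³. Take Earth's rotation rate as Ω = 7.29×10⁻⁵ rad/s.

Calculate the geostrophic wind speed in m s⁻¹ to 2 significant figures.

Coriolis parameter at 24°N:
f = 2Ω sin φ = 2 × 7.29×10⁻⁵ × sin 24° = 5.93×10⁻⁵ s⁻¹
Pressure gradient: |∂P/∂n| = 800 Pa / 614000 m = 1.30×10⁻³ Pa/m
Geostrophic balance (pressure-gradient force = Coriolis force):
V_g = (1/(fρ)) |∂P/∂n| = 1.30×10⁻³ / (5.93×10⁻⁵ × 0.658) = 33.4 m/s

33 m s⁻¹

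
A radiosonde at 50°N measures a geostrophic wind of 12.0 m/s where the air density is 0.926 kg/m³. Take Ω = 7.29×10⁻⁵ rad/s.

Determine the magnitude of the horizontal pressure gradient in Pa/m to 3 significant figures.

1.24×10⁻³ Pa/m

Coriolis parameter at 50°N:
f = 2Ω sin φ = 2 × 7.29×10⁻⁵ × sin 50° = 1.12×10⁻⁴ s⁻¹
Geostrophic balance rearranged: |∂P/∂n| = f ρ V_g
|∂P/∂n| = 1.12×10⁻⁴ × 0.926 × 12.0 = 1.24×10⁻³ Pa/m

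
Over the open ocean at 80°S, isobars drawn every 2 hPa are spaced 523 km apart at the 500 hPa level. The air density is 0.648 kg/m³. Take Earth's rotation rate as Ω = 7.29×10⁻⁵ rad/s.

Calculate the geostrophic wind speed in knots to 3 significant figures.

Coriolis parameter at 80°S:
f = 2Ω sin φ = 2 × 7.29×10⁻⁵ × sin 80° = 1.44×10⁻⁴ s⁻¹
Pressure gradient: |∂P/∂n| = 200 Pa / 523000 m = 3.82×10⁻⁴ Pa/m
Geostrophic balance (pressure-gradient force = Coriolis force):
V_g = (1/(fρ)) |∂P/∂n| = 3.82×10⁻⁴ / (1.44×10⁻⁴ × 0.648) = 4.11 m/s
Converting: 4.11 m/s × 1.944 = 7.99 knots

7.99 knots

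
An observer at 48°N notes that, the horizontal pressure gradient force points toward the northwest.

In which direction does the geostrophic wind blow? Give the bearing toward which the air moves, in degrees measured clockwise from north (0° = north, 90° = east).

The pressure-gradient force points toward the northwest (bearing 315°).
Geostrophic balance: in the Northern Hemisphere the Coriolis force deflects motion to the right, so the geostrophic wind blows 90° to the right of the pressure-gradient force (low pressure on the left).
Rotating 315° by 90° clockwise gives 045° — the wind blows toward the northeast.

045°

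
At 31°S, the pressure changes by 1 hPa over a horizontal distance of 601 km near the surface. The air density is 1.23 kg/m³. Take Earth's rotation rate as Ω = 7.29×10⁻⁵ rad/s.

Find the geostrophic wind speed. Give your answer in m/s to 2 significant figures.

1.8 m/s

Coriolis parameter at 31°S:
f = 2Ω sin φ = 2 × 7.29×10⁻⁵ × sin 31° = 7.51×10⁻⁵ s⁻¹
Pressure gradient: |∂P/∂n| = 100 Pa / 601000 m = 1.66×10⁻⁴ Pa/m
Geostrophic balance (pressure-gradient force = Coriolis force):
V_g = (1/(fρ)) |∂P/∂n| = 1.66×10⁻⁴ / (7.51×10⁻⁵ × 1.23) = 1.80 m/s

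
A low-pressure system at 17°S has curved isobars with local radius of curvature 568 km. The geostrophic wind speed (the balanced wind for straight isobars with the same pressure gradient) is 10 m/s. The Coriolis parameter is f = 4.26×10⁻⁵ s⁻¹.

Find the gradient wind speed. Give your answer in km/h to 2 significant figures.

Around a low, centrifugal force acts outward with Coriolis, so pressure-gradient force balances both:
(1/ρ)|∂P/∂n| = fV + V²/R  →  V² + fR·V − fR·V_g = 0
With fR = 4.26×10⁻⁵ × 568×10³ m = 24.2 m/s:
V = [−fR + √((fR)² + 4 fR V_g)]/2 = [−24.2 + √(24.2² + 4×24.2×10)]/2 = 7.61 m/s
Subgeostrophic (V < V_g = 10 m/s), as expected around a low.
Converting: 7.61 m/s × 3.6 = 27 km/h

27 km/h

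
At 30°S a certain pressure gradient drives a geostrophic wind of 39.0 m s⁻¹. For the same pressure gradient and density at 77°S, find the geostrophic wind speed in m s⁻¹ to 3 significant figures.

20.0 m s⁻¹

With the same pressure gradient and density, V_g ∝ 1/f ∝ 1/sin φ.
V₂ = V₁ · sin φ₁ / sin φ₂ = 39.0 × sin 30° / sin 77°
V₂ = 39.0 × 0.5000/0.9744 = 20.0 m s⁻¹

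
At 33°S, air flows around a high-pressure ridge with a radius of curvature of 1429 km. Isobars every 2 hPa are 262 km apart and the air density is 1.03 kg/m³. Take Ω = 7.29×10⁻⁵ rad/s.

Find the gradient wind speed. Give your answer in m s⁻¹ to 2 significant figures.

Coriolis parameter at 33°S:
f = 2Ω sin φ = 2 × 7.29×10⁻⁵ × sin 33° = 7.94×10⁻⁵ s⁻¹
Pressure gradient: |∂P/∂n| = 200 Pa / 262000 m = 7.63×10⁻⁴ Pa/m
Geostrophic speed: V_g = |∂P/∂n|/(fρ) = 7.63×10⁻⁴/(7.94×10⁻⁵ × 1.03) = 9.33 m/s
Around a high, pressure-gradient force acts outward with centrifugal, so Coriolis balances both:
fV = (1/ρ)|∂P/∂n| + V²/R  →  V² − fR·V + fR·V_g = 0
With fR = 7.94×10⁻⁵ × 1429×10³ m = 113 m/s:
V = [fR − √((fR)² − 4 fR V_g)]/2 = [113 − √(113² − 4×113×9.33)]/2 = 10.3 m/s
Supergeostrophic (V > V_g = 9.33 m/s), as expected around a high.

10 m s⁻¹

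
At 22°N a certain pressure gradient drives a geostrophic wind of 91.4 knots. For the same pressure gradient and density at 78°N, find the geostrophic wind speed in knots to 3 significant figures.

With the same pressure gradient and density, V_g ∝ 1/f ∝ 1/sin φ.
V₂ = V₁ · sin φ₁ / sin φ₂ = 91.4 × sin 22° / sin 78°
V₂ = 91.4 × 0.3746/0.9781 = 35.0 knots

35.0 knots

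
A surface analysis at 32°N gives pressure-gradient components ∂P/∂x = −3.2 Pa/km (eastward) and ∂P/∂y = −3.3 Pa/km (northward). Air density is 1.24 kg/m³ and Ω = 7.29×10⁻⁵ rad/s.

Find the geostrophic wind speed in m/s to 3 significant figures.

Coriolis parameter at 32°N:
f = 2Ω sin φ = 2 × 7.29×10⁻⁵ × sin 32° = 7.73×10⁻⁵ s⁻¹
Component geostrophic relations (x east, y north):
u_g = −(1/(fρ)) ∂P/∂y,  v_g = (1/(fρ)) ∂P/∂x
u_g = −(−3.3×10⁻³)/(7.73×10⁻⁵ × 1.24) = 34.4 m/s;  v_g = (−3.2×10⁻³)/(7.73×10⁻⁵ × 1.24) = −33.4 m/s
|V_g| = √(u_g² + v_g²) = 48.0 m/s

48.0 m/s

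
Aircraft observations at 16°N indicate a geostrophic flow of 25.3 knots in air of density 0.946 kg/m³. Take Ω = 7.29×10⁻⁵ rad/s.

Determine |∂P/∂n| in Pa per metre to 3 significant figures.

Coriolis parameter at 16°N:
f = 2Ω sin φ = 2 × 7.29×10⁻⁵ × sin 16° = 4.02×10⁻⁵ s⁻¹
Wind speed in SI: 25.3 knots = 13.0 m/s
Geostrophic balance rearranged: |∂P/∂n| = f ρ V_g
|∂P/∂n| = 4.02×10⁻⁵ × 0.946 × 13.0 = 4.95×10⁻⁴ Pa/m

4.95×10⁻⁴ Pa/m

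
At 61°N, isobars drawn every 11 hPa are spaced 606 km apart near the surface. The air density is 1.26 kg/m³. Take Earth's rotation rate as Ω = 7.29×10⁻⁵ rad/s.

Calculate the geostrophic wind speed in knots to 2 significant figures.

Coriolis parameter at 61°N:
f = 2Ω sin φ = 2 × 7.29×10⁻⁵ × sin 61° = 1.28×10⁻⁴ s⁻¹
Pressure gradient: |∂P/∂n| = 1100 Pa / 606000 m = 1.82×10⁻³ Pa/m
Geostrophic balance (pressure-gradient force = Coriolis force):
V_g = (1/(fρ)) |∂P/∂n| = 1.82×10⁻³ / (1.28×10⁻⁴ × 1.26) = 11.3 m/s
Converting: 11.3 m/s × 1.944 = 22 knots

22 knots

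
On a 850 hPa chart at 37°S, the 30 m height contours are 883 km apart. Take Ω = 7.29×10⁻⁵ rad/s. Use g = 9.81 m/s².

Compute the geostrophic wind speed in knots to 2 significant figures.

Coriolis parameter at 37°S:
f = 2Ω sin φ = 2 × 7.29×10⁻⁵ × sin 37° = 8.77×10⁻⁵ s⁻¹
Height gradient: |∂Z/∂n| = 30 m / 883000 m = 3.40×10⁻⁵
On a pressure surface, geostrophic balance gives V_g = (g/f)|∂Z/∂n|:
V_g = 9.81 × 3.40×10⁻⁵ / 8.77×10⁻⁵ = 3.80 m/s
Converting: 3.80 m/s × 1.944 = 7.4 knots

7.4 knots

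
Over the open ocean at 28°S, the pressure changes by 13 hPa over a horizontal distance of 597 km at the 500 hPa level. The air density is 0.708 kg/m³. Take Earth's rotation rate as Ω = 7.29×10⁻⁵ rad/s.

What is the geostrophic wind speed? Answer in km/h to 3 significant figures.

162 km/h

Coriolis parameter at 28°S:
f = 2Ω sin φ = 2 × 7.29×10⁻⁵ × sin 28° = 6.84×10⁻⁵ s⁻¹
Pressure gradient: |∂P/∂n| = 1300 Pa / 597000 m = 2.18×10⁻³ Pa/m
Geostrophic balance (pressure-gradient force = Coriolis force):
V_g = (1/(fρ)) |∂P/∂n| = 2.18×10⁻³ / (6.84×10⁻⁵ × 0.708) = 44.9 m/s
Converting: 44.9 m/s × 3.6 = 162 km/h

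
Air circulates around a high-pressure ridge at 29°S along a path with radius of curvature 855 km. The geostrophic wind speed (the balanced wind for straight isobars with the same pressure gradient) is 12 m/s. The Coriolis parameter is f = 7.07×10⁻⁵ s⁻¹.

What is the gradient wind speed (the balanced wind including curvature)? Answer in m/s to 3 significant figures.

16.5 m/s

Around a high, pressure-gradient force acts outward with centrifugal, so Coriolis balances both:
fV = (1/ρ)|∂P/∂n| + V²/R  →  V² − fR·V + fR·V_g = 0
With fR = 7.07×10⁻⁵ × 855×10³ m = 60.4 m/s:
V = [fR − √((fR)² − 4 fR V_g)]/2 = [60.4 − √(60.4² − 4×60.4×12)]/2 = 16.5 m/s
Supergeostrophic (V > V_g = 12 m/s), as expected around a high.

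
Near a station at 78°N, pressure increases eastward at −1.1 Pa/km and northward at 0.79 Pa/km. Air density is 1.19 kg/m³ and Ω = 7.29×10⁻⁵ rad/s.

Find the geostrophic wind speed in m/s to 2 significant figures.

Coriolis parameter at 78°N:
f = 2Ω sin φ = 2 × 7.29×10⁻⁵ × sin 78° = 1.43×10⁻⁴ s⁻¹
Component geostrophic relations (x east, y north):
u_g = −(1/(fρ)) ∂P/∂y,  v_g = (1/(fρ)) ∂P/∂x
u_g = −(0.79×10⁻³)/(1.43×10⁻⁴ × 1.19) = −4.65 m/s;  v_g = (−1.1×10⁻³)/(1.43×10⁻⁴ × 1.19) = −6.48 m/s
|V_g| = √(u_g² + v_g²) = 7.98 m/s

8.0 m/s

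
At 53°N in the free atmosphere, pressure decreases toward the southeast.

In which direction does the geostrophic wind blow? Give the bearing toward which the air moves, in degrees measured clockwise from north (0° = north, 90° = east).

225°

The pressure-gradient force points toward the southeast (bearing 135°).
Geostrophic balance: in the Northern Hemisphere the Coriolis force deflects motion to the right, so the geostrophic wind blows 90° to the right of the pressure-gradient force (low pressure on the left).
Rotating 135° by 90° clockwise gives 225° — the wind blows toward the southwest.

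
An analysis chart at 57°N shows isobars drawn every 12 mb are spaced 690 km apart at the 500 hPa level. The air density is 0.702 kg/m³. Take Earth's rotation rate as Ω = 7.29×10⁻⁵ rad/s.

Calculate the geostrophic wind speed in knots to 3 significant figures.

39.4 knots

Coriolis parameter at 57°N:
f = 2Ω sin φ = 2 × 7.29×10⁻⁵ × sin 57° = 1.22×10⁻⁴ s⁻¹
Pressure gradient: |∂P/∂n| = 1200 Pa / 690000 m = 1.74×10⁻³ Pa/m
Geostrophic balance (pressure-gradient force = Coriolis force):
V_g = (1/(fρ)) |∂P/∂n| = 1.74×10⁻³ / (1.22×10⁻⁴ × 0.702) = 20.3 m/s
Converting: 20.3 m/s × 1.944 = 39.4 knots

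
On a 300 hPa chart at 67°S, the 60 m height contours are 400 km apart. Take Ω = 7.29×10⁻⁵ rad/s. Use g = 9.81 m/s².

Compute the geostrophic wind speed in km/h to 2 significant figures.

39 km/h

Coriolis parameter at 67°S:
f = 2Ω sin φ = 2 × 7.29×10⁻⁵ × sin 67° = 1.34×10⁻⁴ s⁻¹
Height gradient: |∂Z/∂n| = 60 m / 400000 m = 1.50×10⁻⁴
On a pressure surface, geostrophic balance gives V_g = (g/f)|∂Z/∂n|:
V_g = 9.81 × 1.50×10⁻⁴ / 1.34×10⁻⁴ = 11.0 m/s
Converting: 11.0 m/s × 3.6 = 39 km/h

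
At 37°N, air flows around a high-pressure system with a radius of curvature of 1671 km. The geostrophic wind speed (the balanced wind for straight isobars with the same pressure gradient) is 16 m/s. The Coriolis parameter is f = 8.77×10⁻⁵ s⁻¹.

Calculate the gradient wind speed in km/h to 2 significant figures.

66 km/h

Around a high, pressure-gradient force acts outward with centrifugal, so Coriolis balances both:
fV = (1/ρ)|∂P/∂n| + V²/R  →  V² − fR·V + fR·V_g = 0
With fR = 8.77×10⁻⁵ × 1671×10³ m = 147 m/s:
V = [fR − √((fR)² − 4 fR V_g)]/2 = [147 − √(147² − 4×147×16)]/2 = 18.3 m/s
Supergeostrophic (V > V_g = 16 m/s), as expected around a high.
Converting: 18.3 m/s × 3.6 = 66 km/h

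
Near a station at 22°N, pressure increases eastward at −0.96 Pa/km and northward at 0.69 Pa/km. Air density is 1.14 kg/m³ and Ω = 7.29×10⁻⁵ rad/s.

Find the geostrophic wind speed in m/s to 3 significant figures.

19.0 m/s

Coriolis parameter at 22°N:
f = 2Ω sin φ = 2 × 7.29×10⁻⁵ × sin 22° = 5.46×10⁻⁵ s⁻¹
Component geostrophic relations (x east, y north):
u_g = −(1/(fρ)) ∂P/∂y,  v_g = (1/(fρ)) ∂P/∂x
u_g = −(0.69×10⁻³)/(5.46×10⁻⁵ × 1.14) = −11.1 m/s;  v_g = (−0.96×10⁻³)/(5.46×10⁻⁵ × 1.14) = −15.4 m/s
|V_g| = √(u_g² + v_g²) = 19.0 m/s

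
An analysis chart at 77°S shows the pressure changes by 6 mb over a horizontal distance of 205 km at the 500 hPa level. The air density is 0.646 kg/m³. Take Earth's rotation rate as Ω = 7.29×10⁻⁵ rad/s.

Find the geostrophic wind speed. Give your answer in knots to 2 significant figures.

62 knots

Coriolis parameter at 77°S:
f = 2Ω sin φ = 2 × 7.29×10⁻⁵ × sin 77° = 1.42×10⁻⁴ s⁻¹
Pressure gradient: |∂P/∂n| = 600 Pa / 205000 m = 2.93×10⁻³ Pa/m
Geostrophic balance (pressure-gradient force = Coriolis force):
V_g = (1/(fρ)) |∂P/∂n| = 2.93×10⁻³ / (1.42×10⁻⁴ × 0.646) = 31.9 m/s
Converting: 31.9 m/s × 1.944 = 62 knots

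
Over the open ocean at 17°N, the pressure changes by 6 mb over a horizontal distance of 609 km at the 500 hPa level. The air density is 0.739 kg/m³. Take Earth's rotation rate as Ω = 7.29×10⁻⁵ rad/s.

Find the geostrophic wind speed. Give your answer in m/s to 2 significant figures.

31 m/s

Coriolis parameter at 17°N:
f = 2Ω sin φ = 2 × 7.29×10⁻⁵ × sin 17° = 4.26×10⁻⁵ s⁻¹
Pressure gradient: |∂P/∂n| = 600 Pa / 609000 m = 9.85×10⁻⁴ Pa/m
Geostrophic balance (pressure-gradient force = Coriolis force):
V_g = (1/(fρ)) |∂P/∂n| = 9.85×10⁻⁴ / (4.26×10⁻⁵ × 0.739) = 31.3 m/s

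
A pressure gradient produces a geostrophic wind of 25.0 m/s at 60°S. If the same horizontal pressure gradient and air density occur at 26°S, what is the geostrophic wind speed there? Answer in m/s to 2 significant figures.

With the same pressure gradient and density, V_g ∝ 1/f ∝ 1/sin φ.
V₂ = V₁ · sin φ₁ / sin φ₂ = 25.0 × sin 60° / sin 26°
V₂ = 25.0 × 0.8660/0.4384 = 49 m/s

49 m/s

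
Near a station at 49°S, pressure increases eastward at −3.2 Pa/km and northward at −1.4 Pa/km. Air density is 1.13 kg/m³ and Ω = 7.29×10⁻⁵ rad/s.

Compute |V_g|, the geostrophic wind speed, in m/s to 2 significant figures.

28 m/s

Coriolis parameter at 49°S:
f = 2Ω sin φ = 2 × 7.29×10⁻⁵ × sin 49° = 1.10×10⁻⁴ s⁻¹
In the Southern Hemisphere f is negative: f = −1.10×10⁻⁴ s⁻¹.
Component geostrophic relations (x east, y north):
u_g = −(1/(fρ)) ∂P/∂y,  v_g = (1/(fρ)) ∂P/∂x
u_g = −(−1.4×10⁻³)/(−1.10×10⁻⁴ × 1.13) = −11.3 m/s;  v_g = (−3.2×10⁻³)/(−1.10×10⁻⁴ × 1.13) = 25.7 m/s
|V_g| = √(u_g² + v_g²) = 28.1 m/s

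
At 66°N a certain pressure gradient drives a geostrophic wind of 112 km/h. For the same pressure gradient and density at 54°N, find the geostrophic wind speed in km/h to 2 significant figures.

130 km/h

With the same pressure gradient and density, V_g ∝ 1/f ∝ 1/sin φ.
V₂ = V₁ · sin φ₁ / sin φ₂ = 112 × sin 66° / sin 54°
V₂ = 112 × 0.9135/0.8090 = 130 km/h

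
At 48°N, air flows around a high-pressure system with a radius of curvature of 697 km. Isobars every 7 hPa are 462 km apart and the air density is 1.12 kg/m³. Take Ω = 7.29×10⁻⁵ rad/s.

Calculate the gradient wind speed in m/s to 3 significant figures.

15.8 m/s

Coriolis parameter at 48°N:
f = 2Ω sin φ = 2 × 7.29×10⁻⁵ × sin 48° = 1.08×10⁻⁴ s⁻¹
Pressure gradient: |∂P/∂n| = 700 Pa / 462000 m = 1.52×10⁻³ Pa/m
Geostrophic speed: V_g = |∂P/∂n|/(fρ) = 1.52×10⁻³/(1.08×10⁻⁴ × 1.12) = 12.5 m/s
Around a high, pressure-gradient force acts outward with centrifugal, so Coriolis balances both:
fV = (1/ρ)|∂P/∂n| + V²/R  →  V² − fR·V + fR·V_g = 0
With fR = 1.08×10⁻⁴ × 697×10³ m = 75.5 m/s:
V = [fR − √((fR)² − 4 fR V_g)]/2 = [75.5 − √(75.5² − 4×75.5×12.5)]/2 = 15.8 m/s
Supergeostrophic (V > V_g = 12.5 m/s), as expected around a high.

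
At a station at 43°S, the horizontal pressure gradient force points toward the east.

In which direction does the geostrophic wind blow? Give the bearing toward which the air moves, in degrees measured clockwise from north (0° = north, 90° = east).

The pressure-gradient force points toward the east (bearing 090°).
Geostrophic balance: in the Southern Hemisphere the Coriolis force deflects motion to the left, so the geostrophic wind blows 90° to the left of the pressure-gradient force (low pressure on the right).
Rotating 090° by 90° counterclockwise gives 000° — the wind blows toward the north.

000°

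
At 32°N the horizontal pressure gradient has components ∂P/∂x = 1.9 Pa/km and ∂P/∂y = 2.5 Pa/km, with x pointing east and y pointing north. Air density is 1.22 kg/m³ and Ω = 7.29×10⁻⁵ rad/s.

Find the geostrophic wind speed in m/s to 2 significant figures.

Coriolis parameter at 32°N:
f = 2Ω sin φ = 2 × 7.29×10⁻⁵ × sin 32° = 7.73×10⁻⁵ s⁻¹
Component geostrophic relations (x east, y north):
u_g = −(1/(fρ)) ∂P/∂y,  v_g = (1/(fρ)) ∂P/∂x
u_g = −(2.5×10⁻³)/(7.73×10⁻⁵ × 1.22) = −26.5 m/s;  v_g = (1.9×10⁻³)/(7.73×10⁻⁵ × 1.22) = 20.2 m/s
|V_g| = √(u_g² + v_g²) = 33.3 m/s

33 m/s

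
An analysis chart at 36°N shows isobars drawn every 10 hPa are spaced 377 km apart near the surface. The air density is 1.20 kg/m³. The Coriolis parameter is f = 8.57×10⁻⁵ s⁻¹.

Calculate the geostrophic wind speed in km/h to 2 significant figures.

Pressure gradient: |∂P/∂n| = 1000 Pa / 377000 m = 2.65×10⁻³ Pa/m
Geostrophic balance (pressure-gradient force = Coriolis force):
V_g = (1/(fρ)) |∂P/∂n| = 2.65×10⁻³ / (8.57×10⁻⁵ × 1.20) = 25.8 m/s
Converting: 25.8 m/s × 3.6 = 93 km/h

93 km/h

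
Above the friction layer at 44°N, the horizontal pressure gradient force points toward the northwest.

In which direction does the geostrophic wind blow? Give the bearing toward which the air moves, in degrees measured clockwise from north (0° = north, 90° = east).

The pressure-gradient force points toward the northwest (bearing 315°).
Geostrophic balance: in the Northern Hemisphere the Coriolis force deflects motion to the right, so the geostrophic wind blows 90° to the right of the pressure-gradient force (low pressure on the left).
Rotating 315° by 90° clockwise gives 045° — the wind blows toward the northeast.

045°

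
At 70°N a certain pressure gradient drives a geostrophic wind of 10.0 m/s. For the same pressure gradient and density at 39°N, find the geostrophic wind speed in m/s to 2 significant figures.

With the same pressure gradient and density, V_g ∝ 1/f ∝ 1/sin φ.
V₂ = V₁ · sin φ₁ / sin φ₂ = 10.0 × sin 70° / sin 39°
V₂ = 10.0 × 0.9397/0.6293 = 15 m/s

15 m/s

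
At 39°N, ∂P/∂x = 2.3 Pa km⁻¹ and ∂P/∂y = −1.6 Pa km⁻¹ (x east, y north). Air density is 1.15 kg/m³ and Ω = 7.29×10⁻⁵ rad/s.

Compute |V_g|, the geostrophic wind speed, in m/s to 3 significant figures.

26.6 m/s

Coriolis parameter at 39°N:
f = 2Ω sin φ = 2 × 7.29×10⁻⁵ × sin 39° = 9.18×10⁻⁵ s⁻¹
Component geostrophic relations (x east, y north):
u_g = −(1/(fρ)) ∂P/∂y,  v_g = (1/(fρ)) ∂P/∂x
u_g = −(−1.6×10⁻³)/(9.18×10⁻⁵ × 1.15) = 15.2 m/s;  v_g = (2.3×10⁻³)/(9.18×10⁻⁵ × 1.15) = 21.8 m/s
|V_g| = √(u_g² + v_g²) = 26.6 m/s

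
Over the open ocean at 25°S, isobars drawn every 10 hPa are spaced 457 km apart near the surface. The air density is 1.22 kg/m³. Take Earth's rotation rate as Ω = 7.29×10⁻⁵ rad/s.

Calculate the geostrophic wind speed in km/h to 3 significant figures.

Coriolis parameter at 25°S:
f = 2Ω sin φ = 2 × 7.29×10⁻⁵ × sin 25° = 6.16×10⁻⁵ s⁻¹
Pressure gradient: |∂P/∂n| = 1000 Pa / 457000 m = 2.19×10⁻³ Pa/m
Geostrophic balance (pressure-gradient force = Coriolis force):
V_g = (1/(fρ)) |∂P/∂n| = 2.19×10⁻³ / (6.16×10⁻⁵ × 1.22) = 29.1 m/s
Converting: 29.1 m/s × 3.6 = 105 km/h

105 km/h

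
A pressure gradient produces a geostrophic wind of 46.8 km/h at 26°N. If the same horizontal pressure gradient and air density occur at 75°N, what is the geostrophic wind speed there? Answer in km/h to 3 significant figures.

21.2 km/h

With the same pressure gradient and density, V_g ∝ 1/f ∝ 1/sin φ.
V₂ = V₁ · sin φ₁ / sin φ₂ = 46.8 × sin 26° / sin 75°
V₂ = 46.8 × 0.4384/0.9659 = 21.2 km/h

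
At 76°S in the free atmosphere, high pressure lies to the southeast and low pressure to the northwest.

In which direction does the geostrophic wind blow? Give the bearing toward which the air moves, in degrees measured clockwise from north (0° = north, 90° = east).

225°

The pressure-gradient force points toward the northwest (bearing 315°).
Geostrophic balance: in the Southern Hemisphere the Coriolis force deflects motion to the left, so the geostrophic wind blows 90° to the left of the pressure-gradient force (low pressure on the right).
Rotating 315° by 90° counterclockwise gives 225° — the wind blows toward the southwest.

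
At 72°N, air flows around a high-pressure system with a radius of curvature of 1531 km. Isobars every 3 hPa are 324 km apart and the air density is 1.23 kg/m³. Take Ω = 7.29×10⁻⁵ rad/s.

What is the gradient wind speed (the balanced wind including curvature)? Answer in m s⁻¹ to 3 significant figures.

Coriolis parameter at 72°N:
f = 2Ω sin φ = 2 × 7.29×10⁻⁵ × sin 72° = 1.39×10⁻⁴ s⁻¹
Pressure gradient: |∂P/∂n| = 300 Pa / 324000 m = 9.26×10⁻⁴ Pa/m
Geostrophic speed: V_g = |∂P/∂n|/(fρ) = 9.26×10⁻⁴/(1.39×10⁻⁴ × 1.23) = 5.43 m/s
Around a high, pressure-gradient force acts outward with centrifugal, so Coriolis balances both:
fV = (1/ρ)|∂P/∂n| + V²/R  →  V² − fR·V + fR·V_g = 0
With fR = 1.39×10⁻⁴ × 1531×10³ m = 212 m/s:
V = [fR − √((fR)² − 4 fR V_g)]/2 = [212 − √(212² − 4×212×5.43)]/2 = 5.58 m/s
Supergeostrophic (V > V_g = 5.43 m/s), as expected around a high.

5.58 m s⁻¹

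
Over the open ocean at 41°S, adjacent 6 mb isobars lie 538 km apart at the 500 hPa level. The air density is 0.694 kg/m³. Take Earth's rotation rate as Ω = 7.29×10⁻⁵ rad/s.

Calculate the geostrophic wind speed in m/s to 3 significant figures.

Coriolis parameter at 41°S:
f = 2Ω sin φ = 2 × 7.29×10⁻⁵ × sin 41° = 9.57×10⁻⁵ s⁻¹
Pressure gradient: |∂P/∂n| = 600 Pa / 538000 m = 1.12×10⁻³ Pa/m
Geostrophic balance (pressure-gradient force = Coriolis force):
V_g = (1/(fρ)) |∂P/∂n| = 1.12×10⁻³ / (9.57×10⁻⁵ × 0.694) = 16.8 m/s

16.8 m/s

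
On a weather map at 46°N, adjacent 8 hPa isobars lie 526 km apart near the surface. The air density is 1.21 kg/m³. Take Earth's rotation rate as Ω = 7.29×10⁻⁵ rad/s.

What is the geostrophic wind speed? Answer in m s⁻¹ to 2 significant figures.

Coriolis parameter at 46°N:
f = 2Ω sin φ = 2 × 7.29×10⁻⁵ × sin 46° = 1.05×10⁻⁴ s⁻¹
Pressure gradient: |∂P/∂n| = 800 Pa / 526000 m = 1.52×10⁻³ Pa/m
Geostrophic balance (pressure-gradient force = Coriolis force):
V_g = (1/(fρ)) |∂P/∂n| = 1.52×10⁻³ / (1.05×10⁻⁴ × 1.21) = 12.0 m/s

12 m s⁻¹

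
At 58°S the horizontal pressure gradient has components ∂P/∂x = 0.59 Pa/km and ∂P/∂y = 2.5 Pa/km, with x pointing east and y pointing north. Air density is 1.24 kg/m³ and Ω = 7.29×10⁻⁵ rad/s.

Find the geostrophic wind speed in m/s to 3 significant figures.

16.8 m/s

Coriolis parameter at 58°S:
f = 2Ω sin φ = 2 × 7.29×10⁻⁵ × sin 58° = 1.24×10⁻⁴ s⁻¹
In the Southern Hemisphere f is negative: f = −1.24×10⁻⁴ s⁻¹.
Component geostrophic relations (x east, y north):
u_g = −(1/(fρ)) ∂P/∂y,  v_g = (1/(fρ)) ∂P/∂x
u_g = −(2.5×10⁻³)/(−1.24×10⁻⁴ × 1.24) = 16.3 m/s;  v_g = (0.59×10⁻³)/(−1.24×10⁻⁴ × 1.24) = −3.85 m/s
|V_g| = √(u_g² + v_g²) = 16.8 m/s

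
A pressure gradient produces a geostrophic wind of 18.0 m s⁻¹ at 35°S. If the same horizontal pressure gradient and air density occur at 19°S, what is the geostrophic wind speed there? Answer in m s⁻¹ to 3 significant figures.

31.7 m s⁻¹

With the same pressure gradient and density, V_g ∝ 1/f ∝ 1/sin φ.
V₂ = V₁ · sin φ₁ / sin φ₂ = 18.0 × sin 35° / sin 19°
V₂ = 18.0 × 0.5736/0.3256 = 31.7 m s⁻¹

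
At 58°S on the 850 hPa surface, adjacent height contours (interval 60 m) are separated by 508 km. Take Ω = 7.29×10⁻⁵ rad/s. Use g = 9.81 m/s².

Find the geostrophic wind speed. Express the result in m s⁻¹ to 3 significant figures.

Coriolis parameter at 58°S:
f = 2Ω sin φ = 2 × 7.29×10⁻⁵ × sin 58° = 1.24×10⁻⁴ s⁻¹
Height gradient: |∂Z/∂n| = 60 m / 508000 m = 1.18×10⁻⁴
On a pressure surface, geostrophic balance gives V_g = (g/f)|∂Z/∂n|:
V_g = 9.81 × 1.18×10⁻⁴ / 1.24×10⁻⁴ = 9.37 m/s

9.37 m s⁻¹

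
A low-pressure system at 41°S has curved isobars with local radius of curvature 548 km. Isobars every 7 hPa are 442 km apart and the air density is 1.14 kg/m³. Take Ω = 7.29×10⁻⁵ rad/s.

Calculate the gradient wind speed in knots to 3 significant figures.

23.0 knots

Coriolis parameter at 41°S:
f = 2Ω sin φ = 2 × 7.29×10⁻⁵ × sin 41° = 9.57×10⁻⁵ s⁻¹
Pressure gradient: |∂P/∂n| = 700 Pa / 442000 m = 1.58×10⁻³ Pa/m
Geostrophic speed: V_g = |∂P/∂n|/(fρ) = 1.58×10⁻³/(9.57×10⁻⁵ × 1.14) = 14.5 m/s
Around a low, centrifugal force acts outward with Coriolis, so pressure-gradient force balances both:
(1/ρ)|∂P/∂n| = fV + V²/R  →  V² + fR·V − fR·V_g = 0
With fR = 9.57×10⁻⁵ × 548×10³ m = 52.4 m/s:
V = [−fR + √((fR)² + 4 fR V_g)]/2 = [−52.4 + √(52.4² + 4×52.4×14.5)]/2 = 11.8 m/s
Subgeostrophic (V < V_g = 14.5 m/s), as expected around a low.
Converting: 11.8 m/s × 1.944 = 23.0 knots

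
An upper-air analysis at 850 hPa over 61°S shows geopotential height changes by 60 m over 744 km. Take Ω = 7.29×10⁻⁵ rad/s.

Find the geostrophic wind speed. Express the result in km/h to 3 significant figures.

Coriolis parameter at 61°S:
f = 2Ω sin φ = 2 × 7.29×10⁻⁵ × sin 61° = 1.28×10⁻⁴ s⁻¹
Height gradient: |∂Z/∂n| = 60 m / 744000 m = 8.06×10⁻⁵
On a pressure surface, geostrophic balance gives V_g = (g/f)|∂Z/∂n|:
V_g = 9.81 × 8.06×10⁻⁵ / 1.28×10⁻⁴ = 6.20 m/s
Converting: 6.20 m/s × 3.6 = 22.3 km/h

22.3 km/h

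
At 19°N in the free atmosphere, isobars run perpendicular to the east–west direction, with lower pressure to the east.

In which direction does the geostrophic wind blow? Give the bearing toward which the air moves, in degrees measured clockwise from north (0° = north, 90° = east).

180°

The pressure-gradient force points toward the east (bearing 090°).
Geostrophic balance: in the Northern Hemisphere the Coriolis force deflects motion to the right, so the geostrophic wind blows 90° to the right of the pressure-gradient force (low pressure on the left).
Rotating 090° by 90° clockwise gives 180° — the wind blows toward the south.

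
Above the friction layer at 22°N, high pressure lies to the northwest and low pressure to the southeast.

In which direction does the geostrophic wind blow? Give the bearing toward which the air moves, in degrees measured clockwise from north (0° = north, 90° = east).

225°

The pressure-gradient force points toward the southeast (bearing 135°).
Geostrophic balance: in the Northern Hemisphere the Coriolis force deflects motion to the right, so the geostrophic wind blows 90° to the right of the pressure-gradient force (low pressure on the left).
Rotating 135° by 90° clockwise gives 225° — the wind blows toward the southwest.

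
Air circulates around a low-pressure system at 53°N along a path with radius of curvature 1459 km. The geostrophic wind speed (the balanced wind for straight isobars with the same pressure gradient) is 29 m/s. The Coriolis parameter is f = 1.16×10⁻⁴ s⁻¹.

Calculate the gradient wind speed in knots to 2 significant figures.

49 knots

Around a low, centrifugal force acts outward with Coriolis, so pressure-gradient force balances both:
(1/ρ)|∂P/∂n| = fV + V²/R  →  V² + fR·V − fR·V_g = 0
With fR = 1.16×10⁻⁴ × 1459×10³ m = 169 m/s:
V = [−fR + √((fR)² + 4 fR V_g)]/2 = [−169 + √(169² + 4×169×29)]/2 = 25.2 m/s
Subgeostrophic (V < V_g = 29 m/s), as expected around a low.
Converting: 25.2 m/s × 1.944 = 49 knots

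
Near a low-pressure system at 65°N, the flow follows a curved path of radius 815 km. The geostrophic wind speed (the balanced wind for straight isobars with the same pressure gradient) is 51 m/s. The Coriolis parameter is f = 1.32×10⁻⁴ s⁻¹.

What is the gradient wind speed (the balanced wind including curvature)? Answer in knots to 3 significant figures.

Around a low, centrifugal force acts outward with Coriolis, so pressure-gradient force balances both:
(1/ρ)|∂P/∂n| = fV + V²/R  →  V² + fR·V − fR·V_g = 0
With fR = 1.32×10⁻⁴ × 815×10³ m = 108 m/s:
V = [−fR + √((fR)² + 4 fR V_g)]/2 = [−108 + √(108² + 4×108×51)]/2 = 37.8 m/s
Subgeostrophic (V < V_g = 51 m/s), as expected around a low.
Converting: 37.8 m/s × 1.944 = 73.4 knots

73.4 knots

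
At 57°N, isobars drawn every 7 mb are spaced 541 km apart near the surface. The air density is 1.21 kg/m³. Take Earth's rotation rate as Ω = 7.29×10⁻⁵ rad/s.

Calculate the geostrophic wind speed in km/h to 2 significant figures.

31 km/h

Coriolis parameter at 57°N:
f = 2Ω sin φ = 2 × 7.29×10⁻⁵ × sin 57° = 1.22×10⁻⁴ s⁻¹
Pressure gradient: |∂P/∂n| = 700 Pa / 541000 m = 1.29×10⁻³ Pa/m
Geostrophic balance (pressure-gradient force = Coriolis force):
V_g = (1/(fρ)) |∂P/∂n| = 1.29×10⁻³ / (1.22×10⁻⁴ × 1.21) = 8.75 m/s
Converting: 8.75 m/s × 3.6 = 31 km/h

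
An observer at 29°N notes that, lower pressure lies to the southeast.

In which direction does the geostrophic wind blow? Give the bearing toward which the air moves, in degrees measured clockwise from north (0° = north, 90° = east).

The pressure-gradient force points toward the southeast (bearing 135°).
Geostrophic balance: in the Northern Hemisphere the Coriolis force deflects motion to the right, so the geostrophic wind blows 90° to the right of the pressure-gradient force (low pressure on the left).
Rotating 135° by 90° clockwise gives 225° — the wind blows toward the southwest.

225°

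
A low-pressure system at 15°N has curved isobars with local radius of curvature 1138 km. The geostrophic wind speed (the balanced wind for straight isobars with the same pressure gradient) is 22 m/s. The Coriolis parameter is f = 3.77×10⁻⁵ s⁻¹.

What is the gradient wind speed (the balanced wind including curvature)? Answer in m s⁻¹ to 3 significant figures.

Around a low, centrifugal force acts outward with Coriolis, so pressure-gradient force balances both:
(1/ρ)|∂P/∂n| = fV + V²/R  →  V² + fR·V − fR·V_g = 0
With fR = 3.77×10⁻⁵ × 1138×10³ m = 42.9 m/s:
V = [−fR + √((fR)² + 4 fR V_g)]/2 = [−42.9 + √(42.9² + 4×42.9×22)]/2 = 16 m/s
Subgeostrophic (V < V_g = 22 m/s), as expected around a low.

16.0 m s⁻¹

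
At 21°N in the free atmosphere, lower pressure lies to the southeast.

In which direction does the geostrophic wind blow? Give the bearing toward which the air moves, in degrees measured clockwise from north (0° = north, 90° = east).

The pressure-gradient force points toward the southeast (bearing 135°).
Geostrophic balance: in the Northern Hemisphere the Coriolis force deflects motion to the right, so the geostrophic wind blows 90° to the right of the pressure-gradient force (low pressure on the left).
Rotating 135° by 90° clockwise gives 225° — the wind blows toward the southwest.

225°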